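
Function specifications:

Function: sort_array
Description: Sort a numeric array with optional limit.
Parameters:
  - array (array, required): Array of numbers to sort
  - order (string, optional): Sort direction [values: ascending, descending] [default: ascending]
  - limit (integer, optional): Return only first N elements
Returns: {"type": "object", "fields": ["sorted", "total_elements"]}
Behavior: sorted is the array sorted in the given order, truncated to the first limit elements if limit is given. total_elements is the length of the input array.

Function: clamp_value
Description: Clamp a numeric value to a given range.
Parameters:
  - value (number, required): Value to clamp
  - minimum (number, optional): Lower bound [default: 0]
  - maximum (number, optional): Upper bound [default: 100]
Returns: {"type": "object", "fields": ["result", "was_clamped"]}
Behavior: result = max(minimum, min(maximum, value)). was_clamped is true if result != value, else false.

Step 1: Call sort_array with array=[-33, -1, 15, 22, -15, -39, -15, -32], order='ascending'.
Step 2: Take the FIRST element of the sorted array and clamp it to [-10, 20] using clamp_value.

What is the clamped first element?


Step 1: sort_array(order=ascending)
  sorted: [-39, -33, -32, -15, -15, -1, 15, 22]
  -> first element = -39
Step 2: clamp_value(value=-39, minimum=-10, maximum=20)
  result = max(-10, min(20, -39)) = max(-10, -39) = -10
  was_clamped = (-10 != -39) = true
  -> result = -10
-10


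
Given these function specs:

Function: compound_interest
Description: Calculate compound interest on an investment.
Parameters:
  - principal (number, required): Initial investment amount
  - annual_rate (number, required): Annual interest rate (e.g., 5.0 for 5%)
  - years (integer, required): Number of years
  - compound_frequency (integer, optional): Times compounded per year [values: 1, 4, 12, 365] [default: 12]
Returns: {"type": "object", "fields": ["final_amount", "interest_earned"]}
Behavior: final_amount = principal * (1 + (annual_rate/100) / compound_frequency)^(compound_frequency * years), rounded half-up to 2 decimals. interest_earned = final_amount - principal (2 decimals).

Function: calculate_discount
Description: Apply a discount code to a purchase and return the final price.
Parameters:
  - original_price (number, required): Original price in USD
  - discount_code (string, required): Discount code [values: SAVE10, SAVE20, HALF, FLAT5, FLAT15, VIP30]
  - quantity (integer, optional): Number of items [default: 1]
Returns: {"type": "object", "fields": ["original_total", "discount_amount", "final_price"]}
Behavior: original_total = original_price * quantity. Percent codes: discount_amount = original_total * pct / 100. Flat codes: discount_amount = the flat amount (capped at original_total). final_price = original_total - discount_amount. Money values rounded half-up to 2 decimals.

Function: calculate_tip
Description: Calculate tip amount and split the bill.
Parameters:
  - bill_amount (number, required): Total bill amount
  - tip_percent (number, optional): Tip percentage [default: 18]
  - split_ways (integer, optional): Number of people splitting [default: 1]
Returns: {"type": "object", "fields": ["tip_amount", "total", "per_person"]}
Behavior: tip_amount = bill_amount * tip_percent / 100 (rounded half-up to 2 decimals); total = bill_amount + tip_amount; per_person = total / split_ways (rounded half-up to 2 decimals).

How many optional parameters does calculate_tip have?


Parameters of calculate_tip: bill_amount (required), tip_percent (optional), split_ways (optional)
Optional count:
2


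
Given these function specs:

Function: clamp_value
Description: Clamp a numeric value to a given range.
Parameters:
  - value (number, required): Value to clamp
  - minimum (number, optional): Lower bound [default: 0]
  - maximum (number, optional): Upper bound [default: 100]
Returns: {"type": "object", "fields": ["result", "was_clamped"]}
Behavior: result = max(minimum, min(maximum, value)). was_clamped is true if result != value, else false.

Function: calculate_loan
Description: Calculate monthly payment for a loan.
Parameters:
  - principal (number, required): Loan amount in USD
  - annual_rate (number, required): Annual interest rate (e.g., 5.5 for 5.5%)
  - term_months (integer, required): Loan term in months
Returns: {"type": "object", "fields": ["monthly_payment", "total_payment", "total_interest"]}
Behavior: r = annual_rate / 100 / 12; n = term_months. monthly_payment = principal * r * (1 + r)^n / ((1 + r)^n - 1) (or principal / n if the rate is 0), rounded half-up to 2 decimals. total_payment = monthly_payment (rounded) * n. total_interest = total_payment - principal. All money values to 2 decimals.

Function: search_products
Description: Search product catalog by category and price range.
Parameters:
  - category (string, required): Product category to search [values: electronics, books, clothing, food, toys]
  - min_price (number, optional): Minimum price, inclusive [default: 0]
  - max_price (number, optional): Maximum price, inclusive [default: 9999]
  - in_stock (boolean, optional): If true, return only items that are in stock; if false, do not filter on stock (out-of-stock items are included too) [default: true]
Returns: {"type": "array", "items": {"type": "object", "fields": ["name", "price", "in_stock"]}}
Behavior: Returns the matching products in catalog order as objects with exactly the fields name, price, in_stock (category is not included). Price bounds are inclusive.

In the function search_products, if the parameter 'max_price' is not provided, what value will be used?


The search_products spec declares:
  - max_price (number, optional): Maximum price, inclusive [default: 9999]
Default:
9999


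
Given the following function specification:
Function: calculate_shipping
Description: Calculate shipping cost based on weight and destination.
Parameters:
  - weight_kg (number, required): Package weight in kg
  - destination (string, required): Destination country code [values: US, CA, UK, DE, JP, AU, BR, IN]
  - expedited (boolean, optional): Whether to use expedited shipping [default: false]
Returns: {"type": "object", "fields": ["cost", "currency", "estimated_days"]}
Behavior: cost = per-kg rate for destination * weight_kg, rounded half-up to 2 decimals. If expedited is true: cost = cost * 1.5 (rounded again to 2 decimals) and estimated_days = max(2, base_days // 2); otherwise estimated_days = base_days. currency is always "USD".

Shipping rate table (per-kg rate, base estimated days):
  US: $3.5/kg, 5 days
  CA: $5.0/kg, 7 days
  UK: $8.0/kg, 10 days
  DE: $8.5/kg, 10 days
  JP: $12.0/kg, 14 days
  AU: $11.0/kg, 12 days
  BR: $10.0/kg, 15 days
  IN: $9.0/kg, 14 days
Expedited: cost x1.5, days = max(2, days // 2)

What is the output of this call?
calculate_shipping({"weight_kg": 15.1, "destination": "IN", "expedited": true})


Rate for IN: $9.0/kg, base 14 days
cost = 9.0 * 15.1 = 135.9 -> 135.90
expedited: cost = 135.90 * 1.5 = 203.85 -> 203.85; estimated_days = max(2, 14 // 2) = 7
Output:
{"cost": 203.85, "currency": "USD", "estimated_days": 7}


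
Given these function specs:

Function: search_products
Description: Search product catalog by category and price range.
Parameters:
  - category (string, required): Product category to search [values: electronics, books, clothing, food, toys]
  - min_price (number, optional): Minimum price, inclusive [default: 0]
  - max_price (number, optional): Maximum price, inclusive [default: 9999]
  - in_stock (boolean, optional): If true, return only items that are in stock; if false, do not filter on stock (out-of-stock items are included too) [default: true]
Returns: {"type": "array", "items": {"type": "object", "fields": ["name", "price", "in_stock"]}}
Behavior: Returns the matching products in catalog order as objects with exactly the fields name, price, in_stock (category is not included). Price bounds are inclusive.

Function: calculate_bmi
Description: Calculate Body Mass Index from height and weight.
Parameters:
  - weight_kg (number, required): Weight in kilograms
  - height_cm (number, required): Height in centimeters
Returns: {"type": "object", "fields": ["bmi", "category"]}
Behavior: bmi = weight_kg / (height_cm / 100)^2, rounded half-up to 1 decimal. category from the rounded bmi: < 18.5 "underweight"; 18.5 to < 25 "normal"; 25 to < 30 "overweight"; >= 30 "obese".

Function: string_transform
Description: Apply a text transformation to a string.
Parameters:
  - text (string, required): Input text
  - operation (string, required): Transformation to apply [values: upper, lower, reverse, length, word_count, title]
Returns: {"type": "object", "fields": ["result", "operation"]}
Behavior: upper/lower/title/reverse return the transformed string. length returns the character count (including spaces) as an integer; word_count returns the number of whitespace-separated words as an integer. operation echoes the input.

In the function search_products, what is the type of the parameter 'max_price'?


The search_products spec declares:
  - max_price (number, optional): Maximum price, inclusive [default: 9999]
Type:
number


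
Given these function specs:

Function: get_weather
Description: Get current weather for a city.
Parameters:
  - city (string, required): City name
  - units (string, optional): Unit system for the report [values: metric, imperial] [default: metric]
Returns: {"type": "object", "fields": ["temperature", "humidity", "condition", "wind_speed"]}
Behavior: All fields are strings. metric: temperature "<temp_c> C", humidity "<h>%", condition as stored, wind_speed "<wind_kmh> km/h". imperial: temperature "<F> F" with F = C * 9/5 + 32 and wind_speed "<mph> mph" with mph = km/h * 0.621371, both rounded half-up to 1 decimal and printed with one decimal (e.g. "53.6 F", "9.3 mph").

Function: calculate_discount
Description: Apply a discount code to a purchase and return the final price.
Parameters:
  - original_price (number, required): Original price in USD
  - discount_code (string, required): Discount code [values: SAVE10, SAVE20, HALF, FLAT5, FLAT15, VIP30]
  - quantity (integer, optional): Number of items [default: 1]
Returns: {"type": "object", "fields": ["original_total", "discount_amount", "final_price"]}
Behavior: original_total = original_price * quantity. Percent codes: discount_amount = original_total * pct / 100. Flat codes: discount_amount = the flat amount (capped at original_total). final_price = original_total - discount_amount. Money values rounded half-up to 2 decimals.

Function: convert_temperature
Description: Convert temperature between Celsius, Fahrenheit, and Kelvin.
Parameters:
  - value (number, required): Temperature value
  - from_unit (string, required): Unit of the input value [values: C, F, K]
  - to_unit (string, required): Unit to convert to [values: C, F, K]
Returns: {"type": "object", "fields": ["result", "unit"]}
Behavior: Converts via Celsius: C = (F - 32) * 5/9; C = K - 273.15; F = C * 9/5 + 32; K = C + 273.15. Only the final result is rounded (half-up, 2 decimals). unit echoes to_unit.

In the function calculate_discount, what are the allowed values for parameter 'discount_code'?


The calculate_discount spec declares:
  - discount_code (string, required): Discount code [values: SAVE10, SAVE20, HALF, FLAT5, FLAT15, VIP30]
Allowed values:
SAVE10, SAVE20, HALF, FLAT5, FLAT15, VIP30


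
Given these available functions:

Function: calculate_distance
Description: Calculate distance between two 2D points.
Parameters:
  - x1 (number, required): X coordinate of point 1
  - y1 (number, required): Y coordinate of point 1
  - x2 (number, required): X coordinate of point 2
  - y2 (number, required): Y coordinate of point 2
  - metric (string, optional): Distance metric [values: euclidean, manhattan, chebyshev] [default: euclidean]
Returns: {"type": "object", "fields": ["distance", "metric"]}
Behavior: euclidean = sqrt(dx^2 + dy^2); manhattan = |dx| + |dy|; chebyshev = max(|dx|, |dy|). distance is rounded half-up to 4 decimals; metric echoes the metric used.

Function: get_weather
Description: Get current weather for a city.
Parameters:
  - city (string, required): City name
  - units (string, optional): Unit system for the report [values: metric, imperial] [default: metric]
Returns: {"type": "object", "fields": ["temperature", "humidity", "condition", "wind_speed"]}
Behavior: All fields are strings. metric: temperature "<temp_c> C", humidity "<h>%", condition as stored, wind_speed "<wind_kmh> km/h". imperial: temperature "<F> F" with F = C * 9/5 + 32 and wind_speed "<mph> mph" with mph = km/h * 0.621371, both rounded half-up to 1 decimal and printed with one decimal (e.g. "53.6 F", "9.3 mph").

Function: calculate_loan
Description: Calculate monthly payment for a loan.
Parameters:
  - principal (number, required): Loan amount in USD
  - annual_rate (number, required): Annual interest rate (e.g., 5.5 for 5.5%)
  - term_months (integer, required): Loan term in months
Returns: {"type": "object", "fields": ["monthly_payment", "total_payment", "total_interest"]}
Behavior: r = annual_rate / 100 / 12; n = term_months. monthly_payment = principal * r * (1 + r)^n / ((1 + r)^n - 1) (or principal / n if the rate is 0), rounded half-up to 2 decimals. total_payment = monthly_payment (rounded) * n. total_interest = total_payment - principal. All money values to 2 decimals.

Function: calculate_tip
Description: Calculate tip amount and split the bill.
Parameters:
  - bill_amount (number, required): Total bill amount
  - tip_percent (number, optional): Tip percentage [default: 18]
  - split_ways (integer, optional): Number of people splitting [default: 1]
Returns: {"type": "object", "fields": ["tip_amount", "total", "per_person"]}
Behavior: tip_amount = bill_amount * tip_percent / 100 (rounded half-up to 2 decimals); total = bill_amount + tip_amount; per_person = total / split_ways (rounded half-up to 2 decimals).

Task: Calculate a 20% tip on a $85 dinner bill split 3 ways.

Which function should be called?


The task needs a function whose description is: Calculate tip amount and split the bill.
calculate_tip


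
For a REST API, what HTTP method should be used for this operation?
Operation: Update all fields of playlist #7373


GET = read, POST = create, PUT = update/replace, DELETE = remove
This operation is an update/replace.
PUT


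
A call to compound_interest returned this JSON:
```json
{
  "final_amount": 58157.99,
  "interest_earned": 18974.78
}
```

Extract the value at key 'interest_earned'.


18974.78


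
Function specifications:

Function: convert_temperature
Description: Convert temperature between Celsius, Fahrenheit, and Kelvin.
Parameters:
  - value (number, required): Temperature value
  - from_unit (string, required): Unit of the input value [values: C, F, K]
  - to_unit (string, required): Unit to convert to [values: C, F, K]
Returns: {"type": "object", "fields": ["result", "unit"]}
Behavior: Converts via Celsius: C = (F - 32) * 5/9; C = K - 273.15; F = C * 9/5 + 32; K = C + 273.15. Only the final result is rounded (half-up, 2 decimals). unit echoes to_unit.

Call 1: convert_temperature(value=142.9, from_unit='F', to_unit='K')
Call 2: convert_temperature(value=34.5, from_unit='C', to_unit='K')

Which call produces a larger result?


Call 1:
  To C: (142.9 - 32) * 5/9 = 61.611111
  To K: 61.611111 + 273.15 = 334.761111
  Round to 2 decimals: 334.76
  -> 334.76 K
Call 2:
  Input already in C: 34.5
  To K: 34.5 + 273.15 = 307.65
  Round to 2 decimals: 307.65
  -> 307.65 K
Call 1 (334.76 K)


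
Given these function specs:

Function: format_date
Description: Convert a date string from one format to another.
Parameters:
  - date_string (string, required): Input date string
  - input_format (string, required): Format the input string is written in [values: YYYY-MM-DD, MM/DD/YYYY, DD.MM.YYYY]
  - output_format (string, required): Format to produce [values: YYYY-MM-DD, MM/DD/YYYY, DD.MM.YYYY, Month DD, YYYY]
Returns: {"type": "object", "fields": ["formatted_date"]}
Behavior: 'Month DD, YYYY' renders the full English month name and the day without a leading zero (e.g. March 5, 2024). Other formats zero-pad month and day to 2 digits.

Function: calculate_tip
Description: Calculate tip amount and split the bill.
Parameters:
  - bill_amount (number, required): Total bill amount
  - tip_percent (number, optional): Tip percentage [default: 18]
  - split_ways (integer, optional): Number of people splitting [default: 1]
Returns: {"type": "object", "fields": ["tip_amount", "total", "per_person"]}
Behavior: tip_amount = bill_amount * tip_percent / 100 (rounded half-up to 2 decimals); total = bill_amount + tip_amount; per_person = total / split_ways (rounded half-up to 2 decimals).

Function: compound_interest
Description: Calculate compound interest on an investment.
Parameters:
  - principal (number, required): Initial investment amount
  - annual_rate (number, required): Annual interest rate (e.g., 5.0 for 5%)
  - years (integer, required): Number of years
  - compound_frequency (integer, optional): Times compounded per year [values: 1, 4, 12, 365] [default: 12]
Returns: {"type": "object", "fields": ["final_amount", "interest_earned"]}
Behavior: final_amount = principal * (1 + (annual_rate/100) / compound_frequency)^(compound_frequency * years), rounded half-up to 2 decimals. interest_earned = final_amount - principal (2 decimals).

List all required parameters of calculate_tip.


Parameters of calculate_tip and their required/optional flag:
  bill_amount: required
  tip_percent: optional
  split_ways: optional
bill_amount


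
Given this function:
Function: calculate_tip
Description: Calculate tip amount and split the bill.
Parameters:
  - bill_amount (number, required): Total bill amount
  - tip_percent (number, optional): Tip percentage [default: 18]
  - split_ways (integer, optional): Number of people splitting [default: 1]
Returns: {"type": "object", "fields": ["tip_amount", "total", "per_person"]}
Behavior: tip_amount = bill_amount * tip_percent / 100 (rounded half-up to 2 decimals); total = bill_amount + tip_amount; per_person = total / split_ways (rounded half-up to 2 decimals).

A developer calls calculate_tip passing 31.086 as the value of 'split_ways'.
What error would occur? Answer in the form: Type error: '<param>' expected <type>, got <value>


Spec: 'split_ways' is declared as integer; 31.086 is a non-integer number.
Type error: 'split_ways' expected integer, got 31.086


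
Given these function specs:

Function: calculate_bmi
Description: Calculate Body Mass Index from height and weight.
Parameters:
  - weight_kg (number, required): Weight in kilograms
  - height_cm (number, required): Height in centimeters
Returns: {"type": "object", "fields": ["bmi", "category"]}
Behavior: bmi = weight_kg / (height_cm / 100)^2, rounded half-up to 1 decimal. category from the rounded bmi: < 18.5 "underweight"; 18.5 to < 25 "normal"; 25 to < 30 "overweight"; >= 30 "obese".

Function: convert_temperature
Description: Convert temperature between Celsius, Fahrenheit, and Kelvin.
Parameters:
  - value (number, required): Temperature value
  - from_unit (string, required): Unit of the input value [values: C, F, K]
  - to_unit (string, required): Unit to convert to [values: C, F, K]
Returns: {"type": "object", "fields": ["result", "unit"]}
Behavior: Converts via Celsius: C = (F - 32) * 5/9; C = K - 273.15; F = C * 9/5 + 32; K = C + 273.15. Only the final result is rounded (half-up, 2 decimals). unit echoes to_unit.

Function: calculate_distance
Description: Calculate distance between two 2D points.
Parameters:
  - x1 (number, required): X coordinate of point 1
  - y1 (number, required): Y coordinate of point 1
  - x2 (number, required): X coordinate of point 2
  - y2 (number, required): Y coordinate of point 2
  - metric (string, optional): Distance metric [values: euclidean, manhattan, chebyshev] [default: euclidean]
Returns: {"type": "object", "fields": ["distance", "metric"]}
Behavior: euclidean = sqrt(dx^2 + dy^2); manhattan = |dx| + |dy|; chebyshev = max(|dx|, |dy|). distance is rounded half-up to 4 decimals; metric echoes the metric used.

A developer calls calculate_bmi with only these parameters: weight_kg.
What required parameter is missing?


Required parameters: weight_kg, height_cm
Provided: weight_kg
Missing: height_cm
height_cm


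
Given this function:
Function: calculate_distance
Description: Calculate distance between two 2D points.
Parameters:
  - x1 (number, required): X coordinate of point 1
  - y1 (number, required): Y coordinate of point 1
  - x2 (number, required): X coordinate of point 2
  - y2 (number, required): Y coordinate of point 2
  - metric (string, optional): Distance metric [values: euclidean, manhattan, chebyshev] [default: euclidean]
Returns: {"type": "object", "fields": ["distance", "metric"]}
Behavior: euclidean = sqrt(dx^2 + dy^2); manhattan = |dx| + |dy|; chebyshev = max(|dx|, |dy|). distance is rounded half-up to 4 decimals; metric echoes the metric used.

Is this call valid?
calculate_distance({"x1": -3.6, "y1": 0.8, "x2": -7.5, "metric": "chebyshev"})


Checking required parameters...
Missing required parameter: y2
Invalid - missing required parameter 'y2'


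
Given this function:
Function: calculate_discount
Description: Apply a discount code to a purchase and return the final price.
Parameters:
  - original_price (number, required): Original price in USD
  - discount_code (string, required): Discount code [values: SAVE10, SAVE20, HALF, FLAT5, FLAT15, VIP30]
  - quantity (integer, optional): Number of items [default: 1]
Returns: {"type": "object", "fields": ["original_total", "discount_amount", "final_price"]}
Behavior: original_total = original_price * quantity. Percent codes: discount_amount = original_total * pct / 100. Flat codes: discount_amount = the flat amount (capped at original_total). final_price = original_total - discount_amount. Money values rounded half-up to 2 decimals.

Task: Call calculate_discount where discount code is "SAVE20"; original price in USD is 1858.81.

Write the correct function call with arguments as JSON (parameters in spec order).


Mapping each described value to its parameter name:
  'Discount code' -> discount_code = "SAVE20"
  'Original price in USD' -> original_price = 1858.81
calculate_discount({"original_price": 1858.81, "discount_code": "SAVE20"})


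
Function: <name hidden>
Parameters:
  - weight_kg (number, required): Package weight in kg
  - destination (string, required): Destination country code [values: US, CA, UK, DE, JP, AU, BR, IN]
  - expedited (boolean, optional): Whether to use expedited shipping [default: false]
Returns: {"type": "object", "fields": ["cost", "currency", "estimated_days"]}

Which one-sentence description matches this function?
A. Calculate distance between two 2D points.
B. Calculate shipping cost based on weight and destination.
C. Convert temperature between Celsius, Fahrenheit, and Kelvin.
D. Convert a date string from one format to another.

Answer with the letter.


Parameters weight_kg, destination, expedited and return ["cost", "currency", "estimated_days"] fit: Calculate shipping cost based on weight and destination.
B


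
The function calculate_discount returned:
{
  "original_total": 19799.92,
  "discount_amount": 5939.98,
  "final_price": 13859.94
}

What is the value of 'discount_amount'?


5939.98


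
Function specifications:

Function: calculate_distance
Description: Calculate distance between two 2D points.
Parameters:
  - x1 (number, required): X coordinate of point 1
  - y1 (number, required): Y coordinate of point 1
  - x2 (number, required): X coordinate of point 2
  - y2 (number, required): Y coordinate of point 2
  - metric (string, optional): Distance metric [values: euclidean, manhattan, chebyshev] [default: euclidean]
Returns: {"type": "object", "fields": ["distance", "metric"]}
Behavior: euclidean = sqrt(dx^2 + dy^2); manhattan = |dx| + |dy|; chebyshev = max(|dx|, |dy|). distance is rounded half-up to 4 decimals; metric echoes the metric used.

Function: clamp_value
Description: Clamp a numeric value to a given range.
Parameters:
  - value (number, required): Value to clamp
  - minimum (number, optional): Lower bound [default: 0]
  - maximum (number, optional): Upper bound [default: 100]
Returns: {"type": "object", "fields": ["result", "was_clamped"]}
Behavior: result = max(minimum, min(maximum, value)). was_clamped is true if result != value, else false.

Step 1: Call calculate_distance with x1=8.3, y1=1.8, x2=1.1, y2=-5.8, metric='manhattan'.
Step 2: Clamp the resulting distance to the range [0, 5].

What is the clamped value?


Step 1: calculate_distance (manhattan)
  |dx| = |1.1 - 8.3| = 7.2; |dy| = |-5.8 - 1.8| = 7.6
  manhattan: 7.2 + 7.6 = 14.8
  Round to 4 decimals: 14.8
  -> distance = 14.8
Step 2: clamp_value(value=14.8, minimum=0, maximum=5)
  result = max(0, min(5, 14.8)) = max(0, 5) = 5
  was_clamped = (5 != 14.8) = true
  -> result = 5
5


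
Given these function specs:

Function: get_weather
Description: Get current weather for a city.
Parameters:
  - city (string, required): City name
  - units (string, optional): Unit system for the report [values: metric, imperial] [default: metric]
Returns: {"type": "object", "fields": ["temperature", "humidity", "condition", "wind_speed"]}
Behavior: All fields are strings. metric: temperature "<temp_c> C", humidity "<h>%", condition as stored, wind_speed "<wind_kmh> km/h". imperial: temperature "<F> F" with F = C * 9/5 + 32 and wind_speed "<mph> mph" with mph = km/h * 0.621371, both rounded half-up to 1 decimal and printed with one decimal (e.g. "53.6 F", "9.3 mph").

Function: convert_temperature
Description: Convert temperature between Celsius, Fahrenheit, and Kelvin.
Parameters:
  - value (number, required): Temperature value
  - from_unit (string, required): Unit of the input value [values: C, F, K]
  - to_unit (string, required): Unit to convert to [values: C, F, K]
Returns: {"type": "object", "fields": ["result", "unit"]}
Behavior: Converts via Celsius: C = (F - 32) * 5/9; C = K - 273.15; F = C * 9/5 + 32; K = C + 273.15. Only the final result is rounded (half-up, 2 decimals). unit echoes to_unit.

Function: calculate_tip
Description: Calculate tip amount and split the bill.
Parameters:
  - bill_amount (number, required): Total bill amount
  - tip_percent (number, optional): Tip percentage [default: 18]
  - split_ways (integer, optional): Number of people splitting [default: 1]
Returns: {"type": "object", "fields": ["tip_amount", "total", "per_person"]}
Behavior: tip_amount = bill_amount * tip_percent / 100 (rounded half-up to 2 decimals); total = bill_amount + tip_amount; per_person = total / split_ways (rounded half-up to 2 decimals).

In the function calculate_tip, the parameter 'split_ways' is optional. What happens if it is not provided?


The calculate_tip spec declares:
  - split_ways (integer, optional): Number of people splitting [default: 1]
It defaults to 1


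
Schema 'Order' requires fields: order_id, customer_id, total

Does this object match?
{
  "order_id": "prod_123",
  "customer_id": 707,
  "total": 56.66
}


Checking required fields... All present.
Valid - all required fields present


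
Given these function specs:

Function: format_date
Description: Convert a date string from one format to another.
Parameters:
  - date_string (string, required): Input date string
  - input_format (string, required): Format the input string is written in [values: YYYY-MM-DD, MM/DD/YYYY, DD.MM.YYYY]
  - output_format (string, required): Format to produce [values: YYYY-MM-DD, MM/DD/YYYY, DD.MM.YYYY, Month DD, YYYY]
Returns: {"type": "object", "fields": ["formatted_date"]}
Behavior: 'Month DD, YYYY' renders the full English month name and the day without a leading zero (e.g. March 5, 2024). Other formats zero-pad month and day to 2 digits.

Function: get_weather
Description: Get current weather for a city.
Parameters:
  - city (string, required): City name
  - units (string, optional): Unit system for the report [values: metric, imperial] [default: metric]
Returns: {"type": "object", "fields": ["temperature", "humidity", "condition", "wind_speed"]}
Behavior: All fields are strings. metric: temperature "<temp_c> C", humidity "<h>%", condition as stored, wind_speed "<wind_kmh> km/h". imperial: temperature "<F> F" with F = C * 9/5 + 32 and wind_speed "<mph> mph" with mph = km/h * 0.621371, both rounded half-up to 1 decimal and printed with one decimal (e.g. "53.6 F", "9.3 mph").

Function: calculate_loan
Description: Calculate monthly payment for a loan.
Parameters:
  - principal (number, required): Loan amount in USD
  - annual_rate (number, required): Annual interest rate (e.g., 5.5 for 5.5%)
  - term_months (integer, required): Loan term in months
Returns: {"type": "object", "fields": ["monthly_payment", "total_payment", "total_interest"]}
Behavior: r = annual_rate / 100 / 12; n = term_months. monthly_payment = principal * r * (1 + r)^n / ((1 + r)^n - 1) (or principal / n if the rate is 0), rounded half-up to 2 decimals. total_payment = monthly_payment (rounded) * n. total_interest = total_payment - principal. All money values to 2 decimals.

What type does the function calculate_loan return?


The calculate_loan spec declares Returns: {"type": "object", "fields": ["monthly_payment", "total_payment", "total_interest"]}
Type:
object


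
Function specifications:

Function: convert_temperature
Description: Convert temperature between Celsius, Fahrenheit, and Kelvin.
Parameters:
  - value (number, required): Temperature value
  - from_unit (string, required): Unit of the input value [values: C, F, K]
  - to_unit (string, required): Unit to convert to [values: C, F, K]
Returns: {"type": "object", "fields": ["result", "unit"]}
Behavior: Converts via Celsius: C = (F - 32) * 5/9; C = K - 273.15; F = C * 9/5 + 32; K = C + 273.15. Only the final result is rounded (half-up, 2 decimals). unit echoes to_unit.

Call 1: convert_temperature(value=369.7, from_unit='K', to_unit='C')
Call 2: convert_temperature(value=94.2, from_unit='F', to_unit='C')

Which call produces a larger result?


Call 1:
  To C: 369.7 - 273.15 = 96.55
  Target is C: 96.55
  Round to 2 decimals: 96.55
  -> 96.55 C
Call 2:
  To C: (94.2 - 32) * 5/9 = 34.555556
  Target is C: 34.555556
  Round to 2 decimals: 34.56
  -> 34.56 C
Call 1 (96.55 C)


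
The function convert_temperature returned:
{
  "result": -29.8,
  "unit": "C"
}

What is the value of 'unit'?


C


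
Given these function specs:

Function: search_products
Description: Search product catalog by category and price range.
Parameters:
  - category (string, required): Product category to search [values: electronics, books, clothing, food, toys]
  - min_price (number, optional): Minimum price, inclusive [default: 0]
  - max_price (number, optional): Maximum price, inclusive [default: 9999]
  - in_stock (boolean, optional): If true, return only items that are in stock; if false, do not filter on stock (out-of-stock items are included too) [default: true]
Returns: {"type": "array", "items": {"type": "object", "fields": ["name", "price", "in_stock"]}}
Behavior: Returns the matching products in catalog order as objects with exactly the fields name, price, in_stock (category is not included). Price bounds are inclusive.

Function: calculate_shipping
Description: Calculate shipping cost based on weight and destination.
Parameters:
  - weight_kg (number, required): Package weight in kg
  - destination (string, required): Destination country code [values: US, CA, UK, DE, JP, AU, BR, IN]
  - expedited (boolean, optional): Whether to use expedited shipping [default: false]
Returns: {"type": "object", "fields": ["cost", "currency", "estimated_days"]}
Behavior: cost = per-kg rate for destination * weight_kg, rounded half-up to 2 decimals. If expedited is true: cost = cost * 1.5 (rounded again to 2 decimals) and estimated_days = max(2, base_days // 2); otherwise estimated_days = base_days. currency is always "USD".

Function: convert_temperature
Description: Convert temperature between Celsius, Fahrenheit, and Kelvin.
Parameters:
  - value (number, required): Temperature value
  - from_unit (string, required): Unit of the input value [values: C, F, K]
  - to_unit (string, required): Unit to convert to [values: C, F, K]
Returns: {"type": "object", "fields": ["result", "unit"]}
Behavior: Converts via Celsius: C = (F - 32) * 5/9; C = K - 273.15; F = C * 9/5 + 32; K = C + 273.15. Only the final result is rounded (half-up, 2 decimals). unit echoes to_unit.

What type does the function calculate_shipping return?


The calculate_shipping spec declares Returns: {"type": "object", "fields": ["cost", "currency", "estimated_days"]}
Type:
object


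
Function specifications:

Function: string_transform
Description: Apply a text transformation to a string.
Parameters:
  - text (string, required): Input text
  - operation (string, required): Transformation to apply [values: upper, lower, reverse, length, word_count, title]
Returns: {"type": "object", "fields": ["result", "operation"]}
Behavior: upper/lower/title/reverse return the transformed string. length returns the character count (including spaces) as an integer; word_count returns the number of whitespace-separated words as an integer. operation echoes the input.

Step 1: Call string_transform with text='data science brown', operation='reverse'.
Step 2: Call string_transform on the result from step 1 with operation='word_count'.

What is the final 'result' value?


Step 1: string_transform(text='data science brown', operation='reverse')
  -> result = 'nworb ecneics atad'
Step 2: string_transform(text='nworb ecneics atad', operation='word_count')
  words: nworb, ecneics, atad -> 3
  -> result = 3
3


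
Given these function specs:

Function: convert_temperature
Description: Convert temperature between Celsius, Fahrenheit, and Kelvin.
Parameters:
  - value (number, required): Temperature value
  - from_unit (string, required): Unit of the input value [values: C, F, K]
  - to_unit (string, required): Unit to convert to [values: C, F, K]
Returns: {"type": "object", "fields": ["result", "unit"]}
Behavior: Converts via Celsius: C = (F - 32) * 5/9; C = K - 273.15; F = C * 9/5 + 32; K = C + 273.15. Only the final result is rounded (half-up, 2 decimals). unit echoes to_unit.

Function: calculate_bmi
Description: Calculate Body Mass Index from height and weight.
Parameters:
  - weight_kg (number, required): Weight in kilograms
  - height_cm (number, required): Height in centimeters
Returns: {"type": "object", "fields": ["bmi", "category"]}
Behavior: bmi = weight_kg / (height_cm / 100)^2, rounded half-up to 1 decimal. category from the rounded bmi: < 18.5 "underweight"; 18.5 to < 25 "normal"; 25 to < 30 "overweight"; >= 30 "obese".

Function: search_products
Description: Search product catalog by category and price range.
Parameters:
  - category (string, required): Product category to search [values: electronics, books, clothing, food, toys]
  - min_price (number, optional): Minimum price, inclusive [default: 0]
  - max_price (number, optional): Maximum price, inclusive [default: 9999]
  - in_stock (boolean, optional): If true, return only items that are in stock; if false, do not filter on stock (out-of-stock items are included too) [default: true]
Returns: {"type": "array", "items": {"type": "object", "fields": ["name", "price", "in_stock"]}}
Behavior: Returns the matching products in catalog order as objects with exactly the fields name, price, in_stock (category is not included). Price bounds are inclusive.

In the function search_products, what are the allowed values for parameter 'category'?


The search_products spec declares:
  - category (string, required): Product category to search [values: electronics, books, clothing, food, toys]
Allowed values:
electronics, books, clothing, food, toys


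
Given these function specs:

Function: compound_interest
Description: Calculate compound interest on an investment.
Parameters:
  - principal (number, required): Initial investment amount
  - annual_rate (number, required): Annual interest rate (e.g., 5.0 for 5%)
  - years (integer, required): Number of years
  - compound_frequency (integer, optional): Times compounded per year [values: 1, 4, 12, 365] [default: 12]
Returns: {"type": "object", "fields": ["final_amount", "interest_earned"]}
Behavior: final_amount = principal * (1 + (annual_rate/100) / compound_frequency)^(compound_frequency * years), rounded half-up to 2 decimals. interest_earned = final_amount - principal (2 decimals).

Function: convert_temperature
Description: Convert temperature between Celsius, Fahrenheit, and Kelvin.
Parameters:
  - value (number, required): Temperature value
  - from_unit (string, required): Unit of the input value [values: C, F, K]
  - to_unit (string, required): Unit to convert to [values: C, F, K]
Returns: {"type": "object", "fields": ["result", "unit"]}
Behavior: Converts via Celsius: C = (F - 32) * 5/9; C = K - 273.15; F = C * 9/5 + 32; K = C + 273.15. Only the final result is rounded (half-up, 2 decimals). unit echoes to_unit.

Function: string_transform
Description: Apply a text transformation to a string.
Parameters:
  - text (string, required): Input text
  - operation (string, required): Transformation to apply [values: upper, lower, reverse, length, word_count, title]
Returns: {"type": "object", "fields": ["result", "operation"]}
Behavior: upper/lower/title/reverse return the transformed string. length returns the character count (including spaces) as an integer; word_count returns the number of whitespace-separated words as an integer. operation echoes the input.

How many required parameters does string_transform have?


Parameters of string_transform: text (required), operation (required)
Required count:
2


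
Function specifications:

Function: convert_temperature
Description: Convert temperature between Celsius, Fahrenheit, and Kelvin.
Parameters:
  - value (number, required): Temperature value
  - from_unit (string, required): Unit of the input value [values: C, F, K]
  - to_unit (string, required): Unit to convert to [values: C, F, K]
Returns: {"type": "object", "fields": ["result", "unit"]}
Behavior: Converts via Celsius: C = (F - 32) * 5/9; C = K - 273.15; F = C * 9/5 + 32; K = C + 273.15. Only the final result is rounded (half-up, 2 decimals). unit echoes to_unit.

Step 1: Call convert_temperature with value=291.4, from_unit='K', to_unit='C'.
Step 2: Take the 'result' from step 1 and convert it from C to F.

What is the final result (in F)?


Step 1: convert_temperature(value=291.4, from_unit=K, to_unit=C)
  To C: 291.4 - 273.15 = 18.25
  Target is C: 18.25
  Round to 2 decimals: 18.25
  -> result = 18.25 C
Step 2: convert_temperature(value=18.25, from_unit=C, to_unit=F)
  Input already in C: 18.25
  To F: 18.25 * 9/5 + 32 = 64.85
  Round to 2 decimals: 64.85
  -> result = 64.85 F
64.85 F


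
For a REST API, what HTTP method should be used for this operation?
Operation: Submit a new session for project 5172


GET = read, POST = create, PUT = update/replace, DELETE = remove
This operation is a create.
POST


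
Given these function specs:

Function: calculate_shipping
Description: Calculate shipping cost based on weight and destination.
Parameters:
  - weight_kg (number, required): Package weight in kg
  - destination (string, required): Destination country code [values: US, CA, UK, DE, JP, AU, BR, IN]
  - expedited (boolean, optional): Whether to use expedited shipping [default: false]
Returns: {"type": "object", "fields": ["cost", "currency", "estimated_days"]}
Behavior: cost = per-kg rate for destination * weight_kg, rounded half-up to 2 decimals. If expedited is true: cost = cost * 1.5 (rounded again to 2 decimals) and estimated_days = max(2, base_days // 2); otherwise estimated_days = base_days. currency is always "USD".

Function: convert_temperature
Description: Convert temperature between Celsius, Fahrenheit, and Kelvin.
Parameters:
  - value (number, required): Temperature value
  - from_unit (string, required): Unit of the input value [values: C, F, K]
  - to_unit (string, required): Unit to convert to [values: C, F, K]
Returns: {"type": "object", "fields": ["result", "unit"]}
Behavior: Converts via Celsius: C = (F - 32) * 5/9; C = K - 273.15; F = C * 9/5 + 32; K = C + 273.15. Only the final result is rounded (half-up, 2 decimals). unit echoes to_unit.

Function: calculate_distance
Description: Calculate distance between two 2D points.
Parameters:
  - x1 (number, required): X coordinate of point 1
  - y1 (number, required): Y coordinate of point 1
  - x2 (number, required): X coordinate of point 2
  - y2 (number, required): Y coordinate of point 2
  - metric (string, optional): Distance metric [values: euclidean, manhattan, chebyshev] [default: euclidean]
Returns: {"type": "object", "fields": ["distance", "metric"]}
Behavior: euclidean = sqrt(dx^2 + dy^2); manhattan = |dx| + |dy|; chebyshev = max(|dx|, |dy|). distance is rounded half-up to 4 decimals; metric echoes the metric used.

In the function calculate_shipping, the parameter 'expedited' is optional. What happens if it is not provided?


The calculate_shipping spec declares:
  - expedited (boolean, optional): Whether to use expedited shipping [default: false]
It defaults to false
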